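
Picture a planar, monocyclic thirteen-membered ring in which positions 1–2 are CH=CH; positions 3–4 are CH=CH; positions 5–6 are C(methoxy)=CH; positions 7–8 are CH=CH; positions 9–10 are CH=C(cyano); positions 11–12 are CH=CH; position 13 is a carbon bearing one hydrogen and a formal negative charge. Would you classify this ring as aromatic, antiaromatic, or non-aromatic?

The p orbitals form a continuous loop: the double-bond atoms are sp², each contributing one p electron; the carbanion's lone pair occupies the p orbital. The ring is fully conjugated.
Adding the contributions, 6 × 2 = 12 from the double-bond units + 2 from the CH(-) atom = 14.
14 = 4(3) + 2, which satisfies Hückel's 4n+2 rule.

Aromatic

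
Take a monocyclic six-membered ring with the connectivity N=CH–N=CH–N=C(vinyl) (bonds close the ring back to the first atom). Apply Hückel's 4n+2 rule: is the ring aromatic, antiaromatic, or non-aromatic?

The p orbitals form a continuous loop: the double-bond atoms are sp², each contributing one p electron; the doubly-bonded nitrogens are pyridine-type — their lone pairs lie in the ring plane, leaving one electron in the p orbital. The ring is fully conjugated.
Tallying contributions gives 3 × 2 = 6 from the 3 double-bond units.
That gives a 4n+2 count (6, n = 1).

Aromatic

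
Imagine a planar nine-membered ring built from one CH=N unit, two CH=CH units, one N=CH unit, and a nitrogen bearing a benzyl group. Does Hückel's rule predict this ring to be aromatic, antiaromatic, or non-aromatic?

All ring atoms are sp² and supply a p orbital to the ring (the double-bond atoms are sp², each contributing one p electron; each sp² =N– keeps its lone pair in-plane and puts one electron into the π system; the pyrrole-type nitrogen donates its lone pair from the p orbital); the conjugation is uninterrupted.
π-electron count: 4 × 2 = 8 from the double-bond units + 2 from the N(benzyl) atom = 10.
That gives a 4n+2 count (10, n = 2).

Aromatic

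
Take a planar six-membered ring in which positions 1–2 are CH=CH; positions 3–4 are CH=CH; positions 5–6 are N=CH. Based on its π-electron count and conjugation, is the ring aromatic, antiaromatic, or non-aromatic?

Aromatic

Check conjugation: each doubly-bonded ring atom is sp² with one p-orbital electron; each sp² =N– keeps its lone pair in-plane and puts one electron into the π system — every position has a p orbital, so the cyclic π system is continuous.
π-electron count: 3 × 2 = 6 from the 3 double-bond units.
6 = 4(1) + 2, which satisfies Hückel's 4n+2 rule.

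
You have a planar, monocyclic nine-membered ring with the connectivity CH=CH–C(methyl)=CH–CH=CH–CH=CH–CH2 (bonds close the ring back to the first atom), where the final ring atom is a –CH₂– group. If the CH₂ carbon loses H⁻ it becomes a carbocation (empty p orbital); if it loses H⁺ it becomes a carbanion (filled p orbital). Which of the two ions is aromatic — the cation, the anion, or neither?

The anion

Once that carbon is sp², every ring atom has a p orbital and both ions are fully conjugated.
Cation: 4 × 2 + 0 = 8 π electrons → 4(2), antiaromatic.
Anion: 4 × 2 + 2 = 10 π electrons → 4(2)+2, aromatic.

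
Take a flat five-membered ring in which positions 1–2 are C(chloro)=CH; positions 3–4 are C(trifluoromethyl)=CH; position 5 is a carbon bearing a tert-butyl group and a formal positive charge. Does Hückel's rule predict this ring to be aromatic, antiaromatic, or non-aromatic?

Every ring atom contributes a p orbital perpendicular to the ring (every atom in a ring double bond is sp² and brings one electron to the p orbital; the carbocation has an empty p orbital), so the π system is cyclic and fully conjugated.
Adding the contributions, 2 × 2 = 4 from the double-bond units + 0 from the C(tert-butyl)(+) atom = 4.
4 = 4(1); a planar, fully conjugated 4n system is antiaromatic.

Antiaromatic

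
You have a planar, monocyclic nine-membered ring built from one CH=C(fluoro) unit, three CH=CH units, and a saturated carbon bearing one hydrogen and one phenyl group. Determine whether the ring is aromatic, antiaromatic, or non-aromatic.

Non-aromatic

The CH(phenyl) position has four σ bonds — that saturated carbon is sp³ and has no p orbital in the ring π system — so the cyclic conjugation is interrupted.
Hückel's rule only applies to fully conjugated rings, so this one is simply non-aromatic.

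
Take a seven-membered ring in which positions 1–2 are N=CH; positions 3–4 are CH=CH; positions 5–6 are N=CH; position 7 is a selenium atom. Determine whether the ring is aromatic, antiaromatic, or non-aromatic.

Antiaromatic

Every ring atom contributes a p orbital perpendicular to the ring (every atom in a ring double bond is sp² and brings one electron to the p orbital; the doubly-bonded nitrogens are pyridine-type — their lone pairs lie in the ring plane, leaving one electron in the p orbital; the selenium donates one lone pair from its p orbital), so the π system is cyclic and fully conjugated.
π-electron count: 3 × 2 = 6 from the double-bond units + 2 from the Se atom = 8.
With 8 = 4·2 π electrons, Hückel's rule classifies the planar ring as antiaromatic.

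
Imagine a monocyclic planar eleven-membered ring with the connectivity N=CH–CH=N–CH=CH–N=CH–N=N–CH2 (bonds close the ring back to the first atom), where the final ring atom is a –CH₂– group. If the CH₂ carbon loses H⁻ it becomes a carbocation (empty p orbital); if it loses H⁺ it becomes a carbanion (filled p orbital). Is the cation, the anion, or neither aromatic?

Once that carbon is sp², every ring atom has a p orbital and both ions are fully conjugated.
Cation: 5 × 2 + 0 = 10 π electrons → 4(2)+2, aromatic.
Anion: 5 × 2 + 2 = 12 π electrons → 4(3), antiaromatic.

The cation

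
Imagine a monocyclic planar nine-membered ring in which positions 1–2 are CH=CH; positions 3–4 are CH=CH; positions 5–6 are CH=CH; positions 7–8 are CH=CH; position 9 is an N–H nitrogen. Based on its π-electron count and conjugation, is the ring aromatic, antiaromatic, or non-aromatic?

Aromatic

Check conjugation: each doubly-bonded ring atom is sp² with one p-orbital electron; the pyrrole-type nitrogen donates its lone pair from the p orbital — every position has a p orbital, so the cyclic π system is continuous.
Adding the contributions, 4 × 2 = 8 from the double-bond units + 2 from the NH atom = 10.
With 10 π electrons (n = 2), the Hückel 4n+2 condition holds.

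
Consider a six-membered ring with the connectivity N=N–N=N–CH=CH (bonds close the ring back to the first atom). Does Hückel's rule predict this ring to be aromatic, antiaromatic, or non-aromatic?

Aromatic

All ring atoms are sp² and supply a p orbital to the ring (every atom in a ring double bond is sp² and brings one electron to the p orbital; each sp² =N– keeps its lone pair in-plane and puts one electron into the π system); the conjugation is uninterrupted.
π-electron count: 3 × 2 = 6 from the 3 double-bond units.
6 = 4(1) + 2, which satisfies Hückel's 4n+2 rule.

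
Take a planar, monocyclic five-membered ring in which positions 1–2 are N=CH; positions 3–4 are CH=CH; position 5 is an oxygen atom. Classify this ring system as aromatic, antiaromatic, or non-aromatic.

Aromatic

All ring atoms are sp² and supply a p orbital to the ring (every atom in a ring double bond is sp² and brings one electron to the p orbital; each =N– nitrogen is pyridine-type (lone pair in the sp² plane, one electron in the p orbital); the oxygen donates one lone pair from its p orbital); the conjugation is uninterrupted.
Adding the contributions, 2 × 2 = 4 from the double-bond units + 2 from the O atom = 6.
That gives a 4n+2 count (6, n = 1).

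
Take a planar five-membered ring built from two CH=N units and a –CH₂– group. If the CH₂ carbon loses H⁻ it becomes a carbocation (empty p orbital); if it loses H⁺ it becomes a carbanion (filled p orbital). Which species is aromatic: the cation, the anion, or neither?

In both ions every ring atom is sp² and contributes a p orbital, so both rings are fully conjugated.
Cation: 2 × 2 + 0 = 4 π electrons → 4(1), antiaromatic.
Anion: 2 × 2 + 2 = 6 π electrons → 4(1)+2, aromatic.

The anion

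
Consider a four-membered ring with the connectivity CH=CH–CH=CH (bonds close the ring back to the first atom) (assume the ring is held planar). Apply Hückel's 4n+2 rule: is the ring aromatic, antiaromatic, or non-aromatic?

All ring atoms are sp² and supply a p orbital to the ring (the double-bond atoms are sp², each contributing one p electron); the conjugation is uninterrupted.
Counting π electrons: 2 × 2 = 4 from the 2 double-bond units.
With 4 = 4·1 π electrons, Hückel's rule classifies the planar ring as antiaromatic.

Antiaromatic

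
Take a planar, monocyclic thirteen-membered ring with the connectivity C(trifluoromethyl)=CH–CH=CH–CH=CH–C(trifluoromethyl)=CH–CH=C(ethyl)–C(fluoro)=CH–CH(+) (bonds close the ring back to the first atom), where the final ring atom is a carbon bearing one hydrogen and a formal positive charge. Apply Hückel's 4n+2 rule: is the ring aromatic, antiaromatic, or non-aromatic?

All ring atoms are sp² and supply a p orbital to the ring (every atom in a ring double bond is sp² and brings one electron to the p orbital; the carbocation has an empty p orbital); the conjugation is uninterrupted.
π-electron count: 6 × 2 = 12 from the double-bond units + 0 from the CH(+) atom = 12.
With 12 = 4·3 π electrons, Hückel's rule classifies the planar ring as antiaromatic.

Antiaromatic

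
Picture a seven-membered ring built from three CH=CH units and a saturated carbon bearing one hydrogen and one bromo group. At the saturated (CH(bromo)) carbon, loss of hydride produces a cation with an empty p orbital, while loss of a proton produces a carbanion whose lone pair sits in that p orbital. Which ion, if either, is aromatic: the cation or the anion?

In either ion the ring is fully conjugated: every atom, including the new sp² carbon, supplies a p orbital.
Cation: 3 × 2 + 0 = 6 π electrons → 4(1)+2, aromatic.
Anion: 3 × 2 + 2 = 8 π electrons → 4(2), antiaromatic.

The cation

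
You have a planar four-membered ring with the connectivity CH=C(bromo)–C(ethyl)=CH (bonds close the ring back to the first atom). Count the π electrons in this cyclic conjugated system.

4

Every ring atom contributes a p orbital perpendicular to the ring (every atom in a ring double bond is sp² and brings one electron to the p orbital), so the π system is cyclic and fully conjugated.
π-electron count: 2 × 2 = 4 from the 2 double-bond units.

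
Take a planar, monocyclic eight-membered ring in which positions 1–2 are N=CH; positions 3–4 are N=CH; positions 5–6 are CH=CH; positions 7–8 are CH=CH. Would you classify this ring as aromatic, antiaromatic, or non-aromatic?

The p orbitals form a continuous loop: each doubly-bonded ring atom is sp² with one p-orbital electron; each =N– nitrogen is pyridine-type (lone pair in the sp² plane, one electron in the p orbital). The ring is fully conjugated.
Tallying contributions gives 4 × 2 = 8 from the 4 double-bond units.
A 4n π count (8, n = 2) in a planar conjugated ring means antiaromatic.

Antiaromatic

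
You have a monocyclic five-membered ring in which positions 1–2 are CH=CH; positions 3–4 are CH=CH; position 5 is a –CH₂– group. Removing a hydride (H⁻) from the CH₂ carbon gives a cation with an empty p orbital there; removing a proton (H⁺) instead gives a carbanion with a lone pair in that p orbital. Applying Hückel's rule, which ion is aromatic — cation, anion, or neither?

The anion

Both ions have a continuous loop of p orbitals — each ring atom is sp².
Cation: 2 × 2 + 0 = 4 π electrons → 4(1), antiaromatic.
Anion: 2 × 2 + 2 = 6 π electrons → 4(1)+2, aromatic.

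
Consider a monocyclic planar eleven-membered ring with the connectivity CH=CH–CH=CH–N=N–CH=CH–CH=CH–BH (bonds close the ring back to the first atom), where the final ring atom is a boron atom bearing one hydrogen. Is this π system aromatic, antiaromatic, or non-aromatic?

Aromatic

The p orbitals form a continuous loop: each doubly-bonded ring atom is sp² with one p-orbital electron; the doubly-bonded nitrogens are pyridine-type — their lone pairs lie in the ring plane, leaving one electron in the p orbital; the boron has an empty p orbital. The ring is fully conjugated.
Adding the contributions, 5 × 2 = 10 from the double-bond units + 0 from the BH atom = 10.
Since 10 = 4·2 + 2, the ring meets the 4n+2 criterion.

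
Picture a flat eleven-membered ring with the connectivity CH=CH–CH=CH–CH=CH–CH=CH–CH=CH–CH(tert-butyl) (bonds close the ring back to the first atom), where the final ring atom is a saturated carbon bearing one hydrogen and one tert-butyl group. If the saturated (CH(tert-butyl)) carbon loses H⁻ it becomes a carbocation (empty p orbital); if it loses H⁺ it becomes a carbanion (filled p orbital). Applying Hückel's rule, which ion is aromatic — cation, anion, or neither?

Both ions have a continuous loop of p orbitals — each ring atom is sp².
Cation: 5 × 2 + 0 = 10 π electrons → 4(2)+2, aromatic.
Anion: 5 × 2 + 2 = 12 π electrons → 4(3), antiaromatic.

The cation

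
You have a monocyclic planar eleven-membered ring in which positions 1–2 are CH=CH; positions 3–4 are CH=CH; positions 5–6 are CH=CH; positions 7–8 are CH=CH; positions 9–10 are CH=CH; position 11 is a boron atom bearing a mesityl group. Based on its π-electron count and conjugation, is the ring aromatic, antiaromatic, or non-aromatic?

Every ring atom contributes a p orbital perpendicular to the ring (the double-bond atoms are sp², each contributing one p electron; the boron has an empty p orbital), so the π system is cyclic and fully conjugated.
Tallying contributions gives 5 × 2 = 10 from the double-bond units + 0 from the B(mesityl) atom = 10.
Since 10 = 4·2 + 2, the ring meets the 4n+2 criterion.

Aromatic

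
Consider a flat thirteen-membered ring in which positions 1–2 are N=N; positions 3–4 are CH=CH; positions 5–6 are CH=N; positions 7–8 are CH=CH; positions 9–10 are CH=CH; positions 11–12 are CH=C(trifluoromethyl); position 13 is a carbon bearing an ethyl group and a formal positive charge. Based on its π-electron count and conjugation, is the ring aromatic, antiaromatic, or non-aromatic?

The p orbitals form a continuous loop: the double-bond atoms are sp², each contributing one p electron; each sp² =N– keeps its lone pair in-plane and puts one electron into the π system; the carbocation has an empty p orbital. The ring is fully conjugated.
Counting π electrons: 6 × 2 = 12 from the double-bond units + 0 from the C(ethyl)(+) atom = 12.
A 4n π count (12, n = 3) in a planar conjugated ring means antiaromatic.

Antiaromatic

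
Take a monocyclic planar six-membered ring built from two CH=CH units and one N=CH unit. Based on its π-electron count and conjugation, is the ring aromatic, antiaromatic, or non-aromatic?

Check conjugation: the double-bond atoms are sp², each contributing one p electron; each =N– nitrogen is pyridine-type (lone pair in the sp² plane, one electron in the p orbital) — every position has a p orbital, so the cyclic π system is continuous.
Counting π electrons: 3 × 2 = 6 from the 3 double-bond units.
That gives a 4n+2 count (6, n = 1).

Aromatic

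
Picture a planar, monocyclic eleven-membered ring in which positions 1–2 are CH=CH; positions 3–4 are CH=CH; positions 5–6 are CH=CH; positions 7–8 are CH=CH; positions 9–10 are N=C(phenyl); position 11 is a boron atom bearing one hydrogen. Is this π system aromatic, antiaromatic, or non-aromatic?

All ring atoms are sp² and supply a p orbital to the ring (each doubly-bonded ring atom is sp² with one p-orbital electron; each sp² =N– keeps its lone pair in-plane and puts one electron into the π system; the boron has an empty p orbital); the conjugation is uninterrupted.
Tallying contributions gives 5 × 2 = 10 from the double-bond units + 0 from the BH atom = 10.
10 = 4(2) + 2, which satisfies Hückel's 4n+2 rule.

Aromatic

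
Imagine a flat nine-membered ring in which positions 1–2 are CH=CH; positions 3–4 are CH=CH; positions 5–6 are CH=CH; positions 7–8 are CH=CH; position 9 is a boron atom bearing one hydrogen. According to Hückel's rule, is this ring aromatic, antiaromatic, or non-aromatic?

Antiaromatic

Check conjugation: the double-bond atoms are sp², each contributing one p electron; the boron has an empty p orbital — every position has a p orbital, so the cyclic π system is continuous.
Tallying contributions gives 4 × 2 = 8 from the double-bond units + 0 from the BH atom = 8.
8 = 4(2); a planar, fully conjugated 4n system is antiaromatic.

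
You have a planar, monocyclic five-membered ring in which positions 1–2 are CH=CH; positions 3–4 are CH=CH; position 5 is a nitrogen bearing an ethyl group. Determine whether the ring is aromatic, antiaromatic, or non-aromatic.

Every ring atom contributes a p orbital perpendicular to the ring (each doubly-bonded ring atom is sp² with one p-orbital electron; the pyrrole-type nitrogen donates its lone pair from the p orbital), so the π system is cyclic and fully conjugated.
π-electron count: 2 × 2 = 4 from the double-bond units + 2 from the N(ethyl) atom = 6.
Since 6 = 4·1 + 2, the ring meets the 4n+2 criterion.

Aromatic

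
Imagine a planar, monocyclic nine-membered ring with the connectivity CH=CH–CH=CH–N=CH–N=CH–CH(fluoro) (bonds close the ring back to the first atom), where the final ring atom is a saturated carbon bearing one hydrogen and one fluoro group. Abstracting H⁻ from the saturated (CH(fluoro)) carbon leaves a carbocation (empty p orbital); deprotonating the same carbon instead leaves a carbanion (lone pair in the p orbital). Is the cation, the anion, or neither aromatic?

In both ions every ring atom is sp² and contributes a p orbital, so both rings are fully conjugated.
Cation: 4 × 2 + 0 = 8 π electrons → 4(2), antiaromatic.
Anion: 4 × 2 + 2 = 10 π electrons → 4(2)+2, aromatic.

The anion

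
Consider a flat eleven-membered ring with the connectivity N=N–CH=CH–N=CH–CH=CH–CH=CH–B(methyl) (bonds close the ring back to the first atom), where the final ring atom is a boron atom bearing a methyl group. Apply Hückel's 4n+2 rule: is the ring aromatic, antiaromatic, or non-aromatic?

All ring atoms are sp² and supply a p orbital to the ring (the double-bond atoms are sp², each contributing one p electron; each =N– nitrogen is pyridine-type (lone pair in the sp² plane, one electron in the p orbital); the boron has an empty p orbital); the conjugation is uninterrupted.
Tallying contributions gives 5 × 2 = 10 from the double-bond units + 0 from the B(methyl) atom = 10.
Since 10 = 4·2 + 2, the ring meets the 4n+2 criterion.

Aromatic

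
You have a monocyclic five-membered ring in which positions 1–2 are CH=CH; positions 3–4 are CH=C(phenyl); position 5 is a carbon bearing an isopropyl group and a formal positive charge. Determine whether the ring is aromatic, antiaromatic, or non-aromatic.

Antiaromatic

Every ring atom contributes a p orbital perpendicular to the ring (the double-bond atoms are sp², each contributing one p electron; the carbocation has an empty p orbital), so the π system is cyclic and fully conjugated.
Tallying contributions gives 2 × 2 = 4 from the double-bond units + 0 from the C(isopropyl)(+) atom = 4.
A 4n π count (4, n = 1) in a planar conjugated ring means antiaromatic.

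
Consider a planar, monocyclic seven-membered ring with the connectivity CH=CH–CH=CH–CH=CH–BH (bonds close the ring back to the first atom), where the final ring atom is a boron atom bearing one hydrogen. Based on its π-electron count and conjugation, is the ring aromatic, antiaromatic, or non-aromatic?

All ring atoms are sp² and supply a p orbital to the ring (every atom in a ring double bond is sp² and brings one electron to the p orbital; the boron has an empty p orbital); the conjugation is uninterrupted.
Adding the contributions, 3 × 2 = 6 from the double-bond units + 0 from the BH atom = 6.
Since 6 = 4·1 + 2, the ring meets the 4n+2 criterion.

Aromatic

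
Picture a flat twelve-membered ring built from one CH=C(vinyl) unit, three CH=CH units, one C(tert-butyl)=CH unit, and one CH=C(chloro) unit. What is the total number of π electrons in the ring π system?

12

Every ring atom contributes a p orbital perpendicular to the ring (each doubly-bonded ring atom is sp² with one p-orbital electron), so the π system is cyclic and fully conjugated.
π-electron count: 6 × 2 = 12 from the 6 double-bond units.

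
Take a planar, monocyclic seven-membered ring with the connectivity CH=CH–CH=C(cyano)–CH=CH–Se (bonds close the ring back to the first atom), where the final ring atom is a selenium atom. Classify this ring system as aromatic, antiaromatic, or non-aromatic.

Check conjugation: each doubly-bonded ring atom is sp² with one p-orbital electron; the selenium donates one lone pair from its p orbital — every position has a p orbital, so the cyclic π system is continuous.
Counting π electrons: 3 × 2 = 6 from the double-bond units + 2 from the Se atom = 8.
With 8 = 4·2 π electrons, Hückel's rule classifies the planar ring as antiaromatic.

Antiaromatic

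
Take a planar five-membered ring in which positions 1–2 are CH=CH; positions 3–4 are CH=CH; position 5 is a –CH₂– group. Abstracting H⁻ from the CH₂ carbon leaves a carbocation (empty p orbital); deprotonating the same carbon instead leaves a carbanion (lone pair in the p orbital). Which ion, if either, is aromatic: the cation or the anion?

In both ions every ring atom is sp² and contributes a p orbital, so both rings are fully conjugated.
Cation: 2 × 2 + 0 = 4 π electrons → 4(1), antiaromatic.
Anion: 2 × 2 + 2 = 6 π electrons → 4(1)+2, aromatic.

The anion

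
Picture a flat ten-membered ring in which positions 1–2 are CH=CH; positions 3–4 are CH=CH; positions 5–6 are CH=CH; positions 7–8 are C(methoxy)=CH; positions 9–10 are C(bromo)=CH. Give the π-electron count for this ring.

10

All ring atoms are sp² and supply a p orbital to the ring (each doubly-bonded ring atom is sp² with one p-orbital electron); the conjugation is uninterrupted.
Tallying contributions gives 5 × 2 = 10 from the 5 double-bond units.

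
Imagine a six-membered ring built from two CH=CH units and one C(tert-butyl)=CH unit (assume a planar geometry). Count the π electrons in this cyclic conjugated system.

Check conjugation: every atom in a ring double bond is sp² and brings one electron to the p orbital — every position has a p orbital, so the cyclic π system is continuous.
Counting π electrons: 3 × 2 = 6 from the 3 double-bond units.

6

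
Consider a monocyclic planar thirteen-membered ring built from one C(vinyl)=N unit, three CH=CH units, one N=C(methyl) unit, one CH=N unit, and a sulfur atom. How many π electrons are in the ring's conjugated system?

The p orbitals form a continuous loop: each doubly-bonded ring atom is sp² with one p-orbital electron; the doubly-bonded nitrogens are pyridine-type — their lone pairs lie in the ring plane, leaving one electron in the p orbital; the sulfur donates one lone pair from its p orbital. The ring is fully conjugated.
Adding the contributions, 6 × 2 = 12 from the double-bond units + 2 from the S atom = 14.

14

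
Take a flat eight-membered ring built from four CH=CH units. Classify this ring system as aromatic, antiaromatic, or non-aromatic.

Check conjugation: the double-bond atoms are sp², each contributing one p electron — every position has a p orbital, so the cyclic π system is continuous.
Tallying contributions gives 4 × 2 = 8 from the 4 double-bond units.
8 is a 4n count (n = 2), so the planar conjugated ring is antiaromatic.
(The species described is cyclooctatetraene.)

Antiaromatic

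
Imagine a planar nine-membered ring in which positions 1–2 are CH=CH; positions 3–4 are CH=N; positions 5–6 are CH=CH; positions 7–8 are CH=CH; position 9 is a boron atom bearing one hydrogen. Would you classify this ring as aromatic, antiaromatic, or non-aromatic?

Every ring atom contributes a p orbital perpendicular to the ring (the double-bond atoms are sp², each contributing one p electron; the doubly-bonded nitrogens are pyridine-type — their lone pairs lie in the ring plane, leaving one electron in the p orbital; the boron has an empty p orbital), so the π system is cyclic and fully conjugated.
π-electron count: 4 × 2 = 8 from the double-bond units + 0 from the BH atom = 8.
8 = 4(2); a planar, fully conjugated 4n system is antiaromatic.

Antiaromatic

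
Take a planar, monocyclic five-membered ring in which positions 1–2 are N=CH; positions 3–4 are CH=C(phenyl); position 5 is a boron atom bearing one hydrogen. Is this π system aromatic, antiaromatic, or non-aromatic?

Antiaromatic

Check conjugation: the double-bond atoms are sp², each contributing one p electron; the doubly-bonded nitrogens are pyridine-type — their lone pairs lie in the ring plane, leaving one electron in the p orbital; the boron has an empty p orbital — every position has a p orbital, so the cyclic π system is continuous.
Adding the contributions, 2 × 2 = 4 from the double-bond units + 0 from the BH atom = 4.
With 4 = 4·1 π electrons, Hückel's rule classifies the planar ring as antiaromatic.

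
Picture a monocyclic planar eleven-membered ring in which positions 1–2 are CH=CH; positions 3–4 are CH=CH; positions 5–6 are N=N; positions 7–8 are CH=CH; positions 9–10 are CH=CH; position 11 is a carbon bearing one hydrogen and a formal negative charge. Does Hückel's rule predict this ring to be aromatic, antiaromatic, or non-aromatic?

Every ring atom contributes a p orbital perpendicular to the ring (each doubly-bonded ring atom is sp² with one p-orbital electron; each sp² =N– keeps its lone pair in-plane and puts one electron into the π system; the carbanion's lone pair occupies the p orbital), so the π system is cyclic and fully conjugated.
Adding the contributions, 5 × 2 = 10 from the double-bond units + 2 from the CH(-) atom = 12.
12 = 4(3); a planar, fully conjugated 4n system is antiaromatic.

Antiaromatic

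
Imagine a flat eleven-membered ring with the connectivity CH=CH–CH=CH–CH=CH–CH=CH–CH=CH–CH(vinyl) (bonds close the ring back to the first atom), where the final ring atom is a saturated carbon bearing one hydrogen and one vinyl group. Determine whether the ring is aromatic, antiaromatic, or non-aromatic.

Non-aromatic

At the CH(vinyl) position, that saturated carbon is sp³ and has no p orbital in the ring π system; the ring's p-orbital overlap is broken there.
Without a continuous loop of overlapping p orbitals the Hückel electron count never comes into play.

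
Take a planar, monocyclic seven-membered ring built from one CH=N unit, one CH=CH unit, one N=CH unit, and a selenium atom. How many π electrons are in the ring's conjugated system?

All ring atoms are sp² and supply a p orbital to the ring (every atom in a ring double bond is sp² and brings one electron to the p orbital; each sp² =N– keeps its lone pair in-plane and puts one electron into the π system; the selenium donates one lone pair from its p orbital); the conjugation is uninterrupted.
Adding the contributions, 3 × 2 = 6 from the double-bond units + 2 from the Se atom = 8.

8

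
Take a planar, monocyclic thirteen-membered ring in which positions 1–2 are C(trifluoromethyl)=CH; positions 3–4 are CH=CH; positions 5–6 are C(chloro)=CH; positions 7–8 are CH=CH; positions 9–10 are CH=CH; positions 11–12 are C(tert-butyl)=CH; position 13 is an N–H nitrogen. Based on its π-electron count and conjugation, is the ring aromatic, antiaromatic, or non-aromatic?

The p orbitals form a continuous loop: every atom in a ring double bond is sp² and brings one electron to the p orbital; the pyrrole-type nitrogen donates its lone pair from the p orbital. The ring is fully conjugated.
Adding the contributions, 6 × 2 = 12 from the double-bond units + 2 from the NH atom = 14.
14 = 4(3) + 2, which satisfies Hückel's 4n+2 rule.

Aromatic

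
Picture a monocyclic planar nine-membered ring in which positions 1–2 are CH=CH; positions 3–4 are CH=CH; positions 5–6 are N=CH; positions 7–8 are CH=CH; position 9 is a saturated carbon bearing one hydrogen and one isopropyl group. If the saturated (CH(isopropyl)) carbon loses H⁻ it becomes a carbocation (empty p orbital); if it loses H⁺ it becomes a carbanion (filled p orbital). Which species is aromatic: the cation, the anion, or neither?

The anion

Both ions have a continuous loop of p orbitals — each ring atom is sp².
Cation: 4 × 2 + 0 = 8 π electrons → 4(2), antiaromatic.
Anion: 4 × 2 + 2 = 10 π electrons → 4(2)+2, aromatic.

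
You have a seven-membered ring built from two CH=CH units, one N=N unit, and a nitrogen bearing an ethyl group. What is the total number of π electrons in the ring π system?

The p orbitals form a continuous loop: every atom in a ring double bond is sp² and brings one electron to the p orbital; each sp² =N– keeps its lone pair in-plane and puts one electron into the π system; the pyrrole-type nitrogen donates its lone pair from the p orbital. The ring is fully conjugated.
Counting π electrons: 3 × 2 = 6 from the double-bond units + 2 from the N(ethyl) atom = 8.

8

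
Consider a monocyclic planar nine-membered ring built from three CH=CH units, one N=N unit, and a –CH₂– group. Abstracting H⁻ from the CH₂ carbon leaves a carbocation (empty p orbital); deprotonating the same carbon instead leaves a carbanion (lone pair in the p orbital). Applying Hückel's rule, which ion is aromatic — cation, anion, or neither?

The anion

In both ions every ring atom is sp² and contributes a p orbital, so both rings are fully conjugated.
Cation: 4 × 2 + 0 = 8 π electrons → 4(2), antiaromatic.
Anion: 4 × 2 + 2 = 10 π electrons → 4(2)+2, aromatic.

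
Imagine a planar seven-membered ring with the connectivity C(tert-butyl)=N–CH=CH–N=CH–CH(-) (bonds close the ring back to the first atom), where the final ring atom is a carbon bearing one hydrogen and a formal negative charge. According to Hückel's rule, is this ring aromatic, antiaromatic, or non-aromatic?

The p orbitals form a continuous loop: each doubly-bonded ring atom is sp² with one p-orbital electron; each =N– nitrogen is pyridine-type (lone pair in the sp² plane, one electron in the p orbital); the carbanion's lone pair occupies the p orbital. The ring is fully conjugated.
Adding the contributions, 3 × 2 = 6 from the double-bond units + 2 from the CH(-) atom = 8.
A 4n π count (8, n = 2) in a planar conjugated ring means antiaromatic.

Antiaromatic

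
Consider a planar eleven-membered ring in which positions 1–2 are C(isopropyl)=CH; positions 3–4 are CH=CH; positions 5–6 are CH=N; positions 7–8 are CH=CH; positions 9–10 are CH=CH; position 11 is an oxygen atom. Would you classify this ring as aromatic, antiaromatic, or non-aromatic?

Antiaromatic

The p orbitals form a continuous loop: the double-bond atoms are sp², each contributing one p electron; the doubly-bonded nitrogens are pyridine-type — their lone pairs lie in the ring plane, leaving one electron in the p orbital; the oxygen donates one lone pair from its p orbital. The ring is fully conjugated.
Tallying contributions gives 5 × 2 = 10 from the double-bond units + 2 from the O atom = 12.
With 12 = 4·3 π electrons, Hückel's rule classifies the planar ring as antiaromatic.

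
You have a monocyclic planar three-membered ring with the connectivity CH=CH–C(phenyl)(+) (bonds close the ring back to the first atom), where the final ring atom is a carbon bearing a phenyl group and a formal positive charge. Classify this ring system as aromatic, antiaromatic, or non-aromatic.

Aromatic

All ring atoms are sp² and supply a p orbital to the ring (each doubly-bonded ring atom is sp² with one p-orbital electron; the carbocation has an empty p orbital); the conjugation is uninterrupted.
π-electron count: 1 × 2 = 2 from the double-bond unit + 0 from the C(phenyl)(+) atom = 2.
Since 2 = 4·0 + 2, the ring meets the 4n+2 criterion.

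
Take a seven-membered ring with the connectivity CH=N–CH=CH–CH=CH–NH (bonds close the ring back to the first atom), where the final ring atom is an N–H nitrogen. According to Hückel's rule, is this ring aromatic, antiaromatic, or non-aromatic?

Every ring atom contributes a p orbital perpendicular to the ring (the double-bond atoms are sp², each contributing one p electron; the doubly-bonded nitrogens are pyridine-type — their lone pairs lie in the ring plane, leaving one electron in the p orbital; the pyrrole-type nitrogen donates its lone pair from the p orbital), so the π system is cyclic and fully conjugated.
Adding the contributions, 3 × 2 = 6 from the double-bond units + 2 from the NH atom = 8.
8 is a 4n count (n = 2), so the planar conjugated ring is antiaromatic.

Antiaromatic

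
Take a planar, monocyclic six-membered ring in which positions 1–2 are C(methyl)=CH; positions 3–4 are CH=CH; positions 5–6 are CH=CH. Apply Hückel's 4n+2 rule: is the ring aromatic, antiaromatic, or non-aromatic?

The p orbitals form a continuous loop: each doubly-bonded ring atom is sp² with one p-orbital electron. The ring is fully conjugated.
Adding the contributions, 3 × 2 = 6 from the 3 double-bond units.
6 = 4(1) + 2, which satisfies Hückel's 4n+2 rule.

Aromatic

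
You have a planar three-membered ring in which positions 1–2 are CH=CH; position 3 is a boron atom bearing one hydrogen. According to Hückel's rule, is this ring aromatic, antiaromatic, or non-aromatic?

Aromatic

Check conjugation: every atom in a ring double bond is sp² and brings one electron to the p orbital; the boron has an empty p orbital — every position has a p orbital, so the cyclic π system is continuous.
Counting π electrons: 1 × 2 = 2 from the double-bond unit + 0 from the BH atom = 2.
With 2 π electrons (n = 0), the Hückel 4n+2 condition holds.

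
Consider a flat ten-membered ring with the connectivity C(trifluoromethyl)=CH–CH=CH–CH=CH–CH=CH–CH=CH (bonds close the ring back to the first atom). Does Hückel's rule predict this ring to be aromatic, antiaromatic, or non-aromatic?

Aromatic

All ring atoms are sp² and supply a p orbital to the ring (every atom in a ring double bond is sp² and brings one electron to the p orbital); the conjugation is uninterrupted.
Counting π electrons: 5 × 2 = 10 from the 5 double-bond units.
With 10 π electrons (n = 2), the Hückel 4n+2 condition holds.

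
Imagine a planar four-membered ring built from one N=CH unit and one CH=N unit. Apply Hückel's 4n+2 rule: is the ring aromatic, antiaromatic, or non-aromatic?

Antiaromatic

Check conjugation: every atom in a ring double bond is sp² and brings one electron to the p orbital; each =N– nitrogen is pyridine-type (lone pair in the sp² plane, one electron in the p orbital) — every position has a p orbital, so the cyclic π system is continuous.
π-electron count: 2 × 2 = 4 from the 2 double-bond units.
With 4 = 4·1 π electrons, Hückel's rule classifies the planar ring as antiaromatic.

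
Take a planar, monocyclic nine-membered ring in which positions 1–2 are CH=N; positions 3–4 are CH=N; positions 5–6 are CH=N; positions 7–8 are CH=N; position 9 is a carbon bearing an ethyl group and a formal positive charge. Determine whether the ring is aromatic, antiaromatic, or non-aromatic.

The p orbitals form a continuous loop: the double-bond atoms are sp², each contributing one p electron; each sp² =N– keeps its lone pair in-plane and puts one electron into the π system; the carbocation has an empty p orbital. The ring is fully conjugated.
π-electron count: 4 × 2 = 8 from the double-bond units + 0 from the C(ethyl)(+) atom = 8.
8 is a 4n count (n = 2), so the planar conjugated ring is antiaromatic.

Antiaromatic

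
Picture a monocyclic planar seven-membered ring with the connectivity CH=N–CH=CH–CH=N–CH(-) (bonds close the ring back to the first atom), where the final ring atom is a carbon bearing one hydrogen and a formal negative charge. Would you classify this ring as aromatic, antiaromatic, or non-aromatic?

Antiaromatic

All ring atoms are sp² and supply a p orbital to the ring (every atom in a ring double bond is sp² and brings one electron to the p orbital; the doubly-bonded nitrogens are pyridine-type — their lone pairs lie in the ring plane, leaving one electron in the p orbital; the carbanion's lone pair occupies the p orbital); the conjugation is uninterrupted.
Tallying contributions gives 3 × 2 = 6 from the double-bond units + 2 from the CH(-) atom = 8.
A 4n π count (8, n = 2) in a planar conjugated ring means antiaromatic.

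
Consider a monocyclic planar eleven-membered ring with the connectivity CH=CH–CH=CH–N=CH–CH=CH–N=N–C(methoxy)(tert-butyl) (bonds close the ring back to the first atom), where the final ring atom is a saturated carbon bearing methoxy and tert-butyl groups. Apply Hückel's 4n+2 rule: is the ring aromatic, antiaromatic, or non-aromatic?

The C(methoxy)(tert-butyl) carbon is saturated: that saturated carbon is sp³ and has no p orbital in the ring π system. Conjugation is not continuous around the ring.
Broken conjugation rules out both aromaticity and antiaromaticity.

Non-aromatic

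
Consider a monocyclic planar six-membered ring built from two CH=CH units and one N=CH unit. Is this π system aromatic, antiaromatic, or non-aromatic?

The p orbitals form a continuous loop: every atom in a ring double bond is sp² and brings one electron to the p orbital; each =N– nitrogen is pyridine-type (lone pair in the sp² plane, one electron in the p orbital). The ring is fully conjugated.
Adding the contributions, 3 × 2 = 6 from the 3 double-bond units.
That gives a 4n+2 count (6, n = 1).

Aromatic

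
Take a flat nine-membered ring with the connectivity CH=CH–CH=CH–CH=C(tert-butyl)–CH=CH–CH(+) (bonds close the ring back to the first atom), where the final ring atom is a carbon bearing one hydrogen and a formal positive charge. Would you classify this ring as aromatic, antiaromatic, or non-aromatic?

The p orbitals form a continuous loop: the double-bond atoms are sp², each contributing one p electron; the carbocation has an empty p orbital. The ring is fully conjugated.
Counting π electrons: 4 × 2 = 8 from the double-bond units + 0 from the CH(+) atom = 8.
8 = 4(2); a planar, fully conjugated 4n system is antiaromatic.

Antiaromatic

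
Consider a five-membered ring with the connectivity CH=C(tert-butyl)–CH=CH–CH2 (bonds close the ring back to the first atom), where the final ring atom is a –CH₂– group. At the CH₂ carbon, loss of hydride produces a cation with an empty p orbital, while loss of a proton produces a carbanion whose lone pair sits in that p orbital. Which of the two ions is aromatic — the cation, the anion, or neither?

The anion

In either ion the ring is fully conjugated: every atom, including the new sp² carbon, supplies a p orbital.
Cation: 2 × 2 + 0 = 4 π electrons → 4(1), antiaromatic.
Anion: 2 × 2 + 2 = 6 π electrons → 4(1)+2, aromatic.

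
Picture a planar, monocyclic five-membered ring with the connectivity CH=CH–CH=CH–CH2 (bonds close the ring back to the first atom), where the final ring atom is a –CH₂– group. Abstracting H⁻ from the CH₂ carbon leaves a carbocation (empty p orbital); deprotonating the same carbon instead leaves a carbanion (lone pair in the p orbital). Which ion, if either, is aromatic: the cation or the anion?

The anion

In both ions every ring atom is sp² and contributes a p orbital, so both rings are fully conjugated.
Cation: 2 × 2 + 0 = 4 π electrons → 4(1), antiaromatic.
Anion: 2 × 2 + 2 = 6 π electrons → 4(1)+2, aromatic.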